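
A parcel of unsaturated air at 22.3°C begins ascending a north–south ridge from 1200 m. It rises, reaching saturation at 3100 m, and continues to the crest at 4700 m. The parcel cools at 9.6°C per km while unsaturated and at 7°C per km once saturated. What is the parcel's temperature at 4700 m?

-7.14°C

1200 → 3100 m (dry, 9.6°C/km): ΔT = -9.6 × 1.9 = -18.24°C → T = 4.06°C
3100 → 4700 m (saturated, 7°C/km): ΔT = -7 × 1.6 = -11.2°C → T = -7.14°C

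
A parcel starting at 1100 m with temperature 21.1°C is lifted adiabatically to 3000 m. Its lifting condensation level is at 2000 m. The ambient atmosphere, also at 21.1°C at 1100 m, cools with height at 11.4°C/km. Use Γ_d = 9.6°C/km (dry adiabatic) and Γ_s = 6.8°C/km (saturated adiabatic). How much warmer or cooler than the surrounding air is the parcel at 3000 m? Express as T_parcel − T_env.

+6.22°C (parcel warmer than environment)

Parcel:
  From 1100 m to 2000 m (dry): cools by 9.6 × 0.9 = 8.64°C, giving 12.46°C.
  From 2000 m to 3000 m (saturated): cools by 6.8 × 1 = 6.8°C, giving 5.66°C.
Environment:
  From 1100 m to 3000 m (environment): cools by 11.4 × 1.9 = 21.66°C, giving -0.56°C.
T_parcel − T_env = 5.66 − (-0.56) = +6.22°C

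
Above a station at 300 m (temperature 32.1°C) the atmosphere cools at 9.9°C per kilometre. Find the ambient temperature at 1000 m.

25.17°C

Environmental to 1000 m: -9.9 × 0.7 km = -6.93°C, so T = 25.17°C.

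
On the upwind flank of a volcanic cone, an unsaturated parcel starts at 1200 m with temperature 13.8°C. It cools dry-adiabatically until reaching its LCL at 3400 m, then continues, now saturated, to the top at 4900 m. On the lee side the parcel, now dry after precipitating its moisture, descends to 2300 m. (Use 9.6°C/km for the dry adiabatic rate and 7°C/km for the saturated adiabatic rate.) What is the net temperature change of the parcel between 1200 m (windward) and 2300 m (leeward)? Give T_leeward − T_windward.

From 1200 m to 3400 m (dry): cools by 9.6 × 2.2 = 21.12°C, giving -7.32°C.
From 3400 m to 4900 m (saturated): cools by 7 × 1.5 = 10.5°C, giving -17.82°C.
From 4900 m to 2300 m (dry descent): warms by 9.6 × 2.6 = 24.96°C, giving 7.14°C.
Net change vs windward start: 7.14 − 13.8 = -6.66°C

-6.66°C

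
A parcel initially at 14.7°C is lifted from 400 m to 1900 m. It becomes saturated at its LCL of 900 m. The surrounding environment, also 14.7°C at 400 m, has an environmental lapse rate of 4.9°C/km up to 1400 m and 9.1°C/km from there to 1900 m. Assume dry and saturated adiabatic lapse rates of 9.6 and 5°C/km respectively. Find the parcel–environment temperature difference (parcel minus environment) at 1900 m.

Parcel:
  Dry to 900 m: -9.6 × 0.5 km = -4.8°C, so T = 9.9°C.
  Saturated to 1900 m: -5 × 1 km = -5°C, so T = 4.9°C.
Environment:
  Environment, lower layer to 1400 m: -4.9 × 1 km = -4.9°C, so T = 9.8°C.
  Environment, upper layer to 1900 m: -9.1 × 0.5 km = -4.55°C, so T = 5.25°C.
T_parcel − T_env = 4.9 − 5.25 = -0.35°C

-0.35°C (parcel cooler than environment)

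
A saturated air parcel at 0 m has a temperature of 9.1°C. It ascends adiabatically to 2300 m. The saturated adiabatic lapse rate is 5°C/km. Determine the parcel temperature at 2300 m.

From 0 m to 2300 m (saturated adiabatic): cools by 5 × 2.3 = 11.5°C, giving -2.4°C.

-2.4°C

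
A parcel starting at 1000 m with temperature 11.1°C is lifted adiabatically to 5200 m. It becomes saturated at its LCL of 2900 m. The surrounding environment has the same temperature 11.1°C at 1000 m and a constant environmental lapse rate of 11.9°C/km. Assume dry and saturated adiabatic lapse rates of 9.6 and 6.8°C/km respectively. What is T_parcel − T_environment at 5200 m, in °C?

Parcel:
  1000–2900 m, dry: Δz = 1.9 km ⇒ ΔT = -18.24°C; T = -7.14°C
  2900–5200 m, saturated: Δz = 2.3 km ⇒ ΔT = -15.64°C; T = -22.78°C
Environment:
  1000–5200 m, environment: Δz = 4.2 km ⇒ ΔT = -49.98°C; T = -38.88°C
T_parcel − T_env = -22.78 − (-38.88) = +16.1°C

+16.1°C (parcel warmer than environment)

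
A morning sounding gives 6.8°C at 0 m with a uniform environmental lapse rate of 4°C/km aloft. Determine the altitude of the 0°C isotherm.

Height above start = (6.8 − 0) / 4 = 1.7 km
Altitude = 0 m + 1700 m = 1700 m

1700 m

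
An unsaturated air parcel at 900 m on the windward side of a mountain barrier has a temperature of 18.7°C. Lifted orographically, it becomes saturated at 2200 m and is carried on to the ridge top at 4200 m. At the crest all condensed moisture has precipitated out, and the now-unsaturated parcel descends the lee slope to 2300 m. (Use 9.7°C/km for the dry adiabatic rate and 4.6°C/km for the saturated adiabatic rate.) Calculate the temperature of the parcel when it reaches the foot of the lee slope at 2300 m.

From 900 m to 2200 m (dry): cools by 9.7 × 1.3 = 12.61°C, giving 6.09°C.
From 2200 m to 4200 m (saturated): cools by 4.6 × 2 = 9.2°C, giving -3.11°C.
From 4200 m to 2300 m (dry descent): warms by 9.7 × 1.9 = 18.43°C, giving 15.32°C.

15.32°C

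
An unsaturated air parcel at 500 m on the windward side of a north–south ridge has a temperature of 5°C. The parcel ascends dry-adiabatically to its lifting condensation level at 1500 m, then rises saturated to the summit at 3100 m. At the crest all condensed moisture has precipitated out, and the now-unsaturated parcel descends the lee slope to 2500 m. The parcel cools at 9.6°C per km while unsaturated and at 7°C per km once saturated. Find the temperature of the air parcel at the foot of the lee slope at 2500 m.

Dry to 1500 m: -9.6 × 1 km = -9.6°C, so T = -4.6°C.
Saturated to 3100 m: -7 × 1.6 km = -11.2°C, so T = -15.8°C.
Dry descent to 2500 m: +9.6 × 0.6 km = +5.76°C, so T = -10.04°C.

-10.04°C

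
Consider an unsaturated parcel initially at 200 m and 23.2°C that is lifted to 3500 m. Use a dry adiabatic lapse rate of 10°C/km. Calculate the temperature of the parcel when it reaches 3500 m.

Dry adiabatic to 3500 m: -10 × 3.3 km = -33°C, so T = -9.8°C.

-9.8°C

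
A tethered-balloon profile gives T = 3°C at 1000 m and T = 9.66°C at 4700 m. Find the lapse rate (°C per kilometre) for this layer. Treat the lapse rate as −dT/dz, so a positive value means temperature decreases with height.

Γ = −ΔT/Δz = (3 − 9.66) / (4700 − 1000) m
  = -6.66°C / 3.7 km = -1.8°C/km

-1.8°C/km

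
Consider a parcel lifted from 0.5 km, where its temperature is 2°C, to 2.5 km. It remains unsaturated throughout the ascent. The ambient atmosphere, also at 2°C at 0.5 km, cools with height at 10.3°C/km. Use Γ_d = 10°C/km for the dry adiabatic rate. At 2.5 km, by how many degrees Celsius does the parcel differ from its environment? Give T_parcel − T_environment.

+0.6°C (parcel warmer than environment)

Parcel:
  500–2500 m, dry: Δz = 2 km ⇒ ΔT = -20°C; T = -18°C
Environment:
  500–2500 m, environment: Δz = 2 km ⇒ ΔT = -20.6°C; T = -18.6°C
T_parcel − T_env = -18 − (-18.6) = +0.6°C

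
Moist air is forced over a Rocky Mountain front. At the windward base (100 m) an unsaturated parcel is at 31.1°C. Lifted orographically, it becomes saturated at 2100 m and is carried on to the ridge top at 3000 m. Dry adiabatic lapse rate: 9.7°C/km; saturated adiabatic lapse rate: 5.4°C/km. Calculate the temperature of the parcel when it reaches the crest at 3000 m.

6.84°C

100–2100 m, dry: Δz = 2 km ⇒ ΔT = -19.4°C; T = 11.7°C
2100–3000 m, saturated: Δz = 0.9 km ⇒ ΔT = -4.86°C; T = 6.84°C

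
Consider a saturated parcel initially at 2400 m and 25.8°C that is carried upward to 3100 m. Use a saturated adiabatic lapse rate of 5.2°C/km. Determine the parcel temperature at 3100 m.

2400 → 3100 m (saturated adiabatic, 5.2°C/km): ΔT = -5.2 × 0.7 = -3.64°C → T = 22.16°C

22.16°C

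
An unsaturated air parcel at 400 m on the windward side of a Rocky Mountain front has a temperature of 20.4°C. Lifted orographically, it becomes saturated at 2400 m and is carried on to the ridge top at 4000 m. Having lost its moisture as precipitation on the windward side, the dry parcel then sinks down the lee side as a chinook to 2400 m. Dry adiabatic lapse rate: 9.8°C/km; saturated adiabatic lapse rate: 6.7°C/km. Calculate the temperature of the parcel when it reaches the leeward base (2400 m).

5.76°C

400 → 2400 m (dry, 9.8°C/km): ΔT = -9.8 × 2 = -19.6°C → T = 0.8°C
2400 → 4000 m (saturated, 6.7°C/km): ΔT = -6.7 × 1.6 = -10.72°C → T = -9.92°C
4000 → 2400 m (dry descent, 9.8°C/km): ΔT = +9.8 × 1.6 = +15.68°C → T = 5.76°C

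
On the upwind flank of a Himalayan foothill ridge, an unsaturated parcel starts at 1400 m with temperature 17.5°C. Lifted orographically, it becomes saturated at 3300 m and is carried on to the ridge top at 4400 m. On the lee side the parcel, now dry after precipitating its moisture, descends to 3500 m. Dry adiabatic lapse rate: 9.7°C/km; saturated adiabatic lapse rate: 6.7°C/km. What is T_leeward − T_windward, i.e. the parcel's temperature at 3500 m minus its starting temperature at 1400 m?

1400 → 3300 m (dry, 9.7°C/km): ΔT = -9.7 × 1.9 = -18.43°C → T = -0.93°C
3300 → 4400 m (saturated, 6.7°C/km): ΔT = -6.7 × 1.1 = -7.37°C → T = -8.3°C
4400 → 3500 m (dry descent, 9.7°C/km): ΔT = +9.7 × 0.9 = +8.73°C → T = 0.43°C
Net change vs windward start: 0.43 − 17.5 = -17.07°C

-17.07°C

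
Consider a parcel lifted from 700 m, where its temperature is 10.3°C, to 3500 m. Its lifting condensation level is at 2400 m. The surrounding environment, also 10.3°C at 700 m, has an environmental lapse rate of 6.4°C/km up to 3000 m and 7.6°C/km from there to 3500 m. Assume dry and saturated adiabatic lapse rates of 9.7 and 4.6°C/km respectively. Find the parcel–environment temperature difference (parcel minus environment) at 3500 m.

Parcel:
  700–2400 m, dry: Δz = 1.7 km ⇒ ΔT = -16.49°C; T = -6.19°C
  2400–3500 m, saturated: Δz = 1.1 km ⇒ ΔT = -5.06°C; T = -11.25°C
Environment:
  700–3000 m, environment, lower layer: Δz = 2.3 km ⇒ ΔT = -14.72°C; T = -4.42°C
  3000–3500 m, environment, upper layer: Δz = 0.5 km ⇒ ΔT = -3.8°C; T = -8.22°C
T_parcel − T_env = -11.25 − (-8.22) = -3.03°C

-3.03°C (parcel cooler than environment)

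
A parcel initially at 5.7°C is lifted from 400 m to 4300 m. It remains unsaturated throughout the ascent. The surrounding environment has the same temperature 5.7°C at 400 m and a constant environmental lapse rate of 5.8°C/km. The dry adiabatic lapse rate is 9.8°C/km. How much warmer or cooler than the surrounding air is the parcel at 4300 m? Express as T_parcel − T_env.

-15.6°C (parcel cooler than environment)

Parcel:
  400 → 4300 m (dry, 9.8°C/km): ΔT = -9.8 × 3.9 = -38.22°C → T = -32.52°C
Environment:
  400 → 4300 m (environment, 5.8°C/km): ΔT = -5.8 × 3.9 = -22.62°C → T = -16.92°C
T_parcel − T_env = -32.52 − (-16.92) = -15.6°C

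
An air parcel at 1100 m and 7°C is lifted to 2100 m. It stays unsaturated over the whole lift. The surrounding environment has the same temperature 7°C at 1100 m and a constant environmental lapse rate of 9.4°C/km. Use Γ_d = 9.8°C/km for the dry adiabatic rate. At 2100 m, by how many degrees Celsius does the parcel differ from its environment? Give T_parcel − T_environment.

Parcel:
  1100 → 2100 m (dry, 9.8°C/km): ΔT = -9.8 × 1 = -9.8°C → T = -2.8°C
Environment:
  1100 → 2100 m (environment, 9.4°C/km): ΔT = -9.4 × 1 = -9.4°C → T = -2.4°C
T_parcel − T_env = -2.8 − (-2.4) = -0.4°C

-0.4°C (parcel cooler than environment)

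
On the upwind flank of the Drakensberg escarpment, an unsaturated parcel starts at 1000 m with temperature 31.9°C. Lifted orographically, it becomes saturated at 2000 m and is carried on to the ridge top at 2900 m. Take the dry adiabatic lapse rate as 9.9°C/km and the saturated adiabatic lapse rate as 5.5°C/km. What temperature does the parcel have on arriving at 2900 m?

1000–2000 m, dry: Δz = 1 km ⇒ ΔT = -9.9°C; T = 22°C
2000–2900 m, saturated: Δz = 0.9 km ⇒ ΔT = -4.95°C; T = 17.05°C

17.05°C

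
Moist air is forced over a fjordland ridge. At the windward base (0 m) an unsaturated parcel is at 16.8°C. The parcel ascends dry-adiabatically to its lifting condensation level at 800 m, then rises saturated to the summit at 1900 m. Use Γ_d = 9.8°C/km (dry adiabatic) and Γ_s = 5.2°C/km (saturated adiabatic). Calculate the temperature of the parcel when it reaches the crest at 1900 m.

3.24°C

0 → 800 m (dry, 9.8°C/km): ΔT = -9.8 × 0.8 = -7.84°C → T = 8.96°C
800 → 1900 m (saturated, 5.2°C/km): ΔT = -5.2 × 1.1 = -5.72°C → T = 3.24°C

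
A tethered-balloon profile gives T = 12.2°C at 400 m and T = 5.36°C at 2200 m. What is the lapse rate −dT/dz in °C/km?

3.8°C/km

Γ = −ΔT/Δz = (12.2 − 5.36) / (2200 − 400) m
  = 6.84°C / 1.8 km = 3.8°C/km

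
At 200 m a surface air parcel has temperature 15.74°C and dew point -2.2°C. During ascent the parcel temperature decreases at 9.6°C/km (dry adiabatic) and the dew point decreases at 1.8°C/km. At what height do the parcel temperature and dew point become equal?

2500 m

T and T_d converge at 9.6 − 1.8 = 7.8°C per km
Height above start = (15.74 − (-2.2)) / 7.8 = 2.3 km
LCL altitude = 200 m + 2300 m = 2500 m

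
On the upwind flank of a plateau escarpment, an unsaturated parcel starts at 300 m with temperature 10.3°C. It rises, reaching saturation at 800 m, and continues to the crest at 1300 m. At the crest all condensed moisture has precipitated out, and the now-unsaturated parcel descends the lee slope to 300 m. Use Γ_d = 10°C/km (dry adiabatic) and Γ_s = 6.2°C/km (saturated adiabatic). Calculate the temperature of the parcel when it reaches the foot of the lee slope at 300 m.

300 → 800 m (dry, 10°C/km): ΔT = -10 × 0.5 = -5°C → T = 5.3°C
800 → 1300 m (saturated, 6.2°C/km): ΔT = -6.2 × 0.5 = -3.1°C → T = 2.2°C
1300 → 300 m (dry descent, 10°C/km): ΔT = +10 × 1 = +10°C → T = 12.2°C

12.2°C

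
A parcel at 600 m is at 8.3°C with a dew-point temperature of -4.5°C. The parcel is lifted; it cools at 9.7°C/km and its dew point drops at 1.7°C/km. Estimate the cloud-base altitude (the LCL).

2200 m

T and T_d converge at 9.7 − 1.7 = 8°C per km
Height above start = (8.3 − (-4.5)) / 8 = 1.6 km
LCL altitude = 600 m + 1600 m = 2200 m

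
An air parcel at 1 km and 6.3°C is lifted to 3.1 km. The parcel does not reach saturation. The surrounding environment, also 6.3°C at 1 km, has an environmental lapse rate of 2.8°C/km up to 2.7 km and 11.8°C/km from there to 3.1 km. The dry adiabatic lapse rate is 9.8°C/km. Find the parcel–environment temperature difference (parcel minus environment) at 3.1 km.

-11.1°C (parcel cooler than environment)

Parcel:
  1000–3100 m, dry: Δz = 2.1 km ⇒ ΔT = -20.58°C; T = -14.28°C
Environment:
  1000–2700 m, environment, lower layer: Δz = 1.7 km ⇒ ΔT = -4.76°C; T = 1.54°C
  2700–3100 m, environment, upper layer: Δz = 0.4 km ⇒ ΔT = -4.72°C; T = -3.18°C
T_parcel − T_env = -14.28 − (-3.18) = -11.1°C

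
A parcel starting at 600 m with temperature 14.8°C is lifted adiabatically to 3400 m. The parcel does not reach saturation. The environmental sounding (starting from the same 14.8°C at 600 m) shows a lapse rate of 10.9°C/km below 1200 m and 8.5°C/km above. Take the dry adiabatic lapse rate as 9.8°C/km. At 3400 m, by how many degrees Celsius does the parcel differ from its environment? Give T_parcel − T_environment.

Parcel:
  Dry to 3400 m: -9.8 × 2.8 km = -27.44°C, so T = -12.64°C.
Environment:
  Environment, lower layer to 1200 m: -10.9 × 0.6 km = -6.54°C, so T = 8.26°C.
  Environment, upper layer to 3400 m: -8.5 × 2.2 km = -18.7°C, so T = -10.44°C.
T_parcel − T_env = -12.64 − (-10.44) = -2.2°C

-2.2°C (parcel cooler than environment)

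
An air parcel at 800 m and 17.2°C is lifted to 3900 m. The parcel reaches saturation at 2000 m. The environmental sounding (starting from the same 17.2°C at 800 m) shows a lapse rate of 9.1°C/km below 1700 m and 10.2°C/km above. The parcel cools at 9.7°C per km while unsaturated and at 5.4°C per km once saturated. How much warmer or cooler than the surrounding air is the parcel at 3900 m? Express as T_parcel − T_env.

+8.73°C (parcel warmer than environment)

Parcel:
  From 800 m to 2000 m (dry): cools by 9.7 × 1.2 = 11.64°C, giving 5.56°C.
  From 2000 m to 3900 m (saturated): cools by 5.4 × 1.9 = 10.26°C, giving -4.7°C.
Environment:
  From 800 m to 1700 m (environment, lower layer): cools by 9.1 × 0.9 = 8.19°C, giving 9.01°C.
  From 1700 m to 3900 m (environment, upper layer): cools by 10.2 × 2.2 = 22.44°C, giving -13.43°C.
T_parcel − T_env = -4.7 − (-13.43) = +8.73°C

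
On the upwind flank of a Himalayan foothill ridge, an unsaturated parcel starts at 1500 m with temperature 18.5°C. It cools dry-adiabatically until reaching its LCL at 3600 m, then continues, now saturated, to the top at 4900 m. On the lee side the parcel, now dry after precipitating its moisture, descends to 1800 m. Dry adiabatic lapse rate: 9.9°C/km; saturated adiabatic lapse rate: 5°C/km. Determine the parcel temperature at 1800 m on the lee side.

21.9°C

1500–3600 m, dry: Δz = 2.1 km ⇒ ΔT = -20.79°C; T = -2.29°C
3600–4900 m, saturated: Δz = 1.3 km ⇒ ΔT = -6.5°C; T = -8.79°C
4900–1800 m, dry descent: Δz = 3.1 km ⇒ ΔT = +30.69°C; T = 21.9°C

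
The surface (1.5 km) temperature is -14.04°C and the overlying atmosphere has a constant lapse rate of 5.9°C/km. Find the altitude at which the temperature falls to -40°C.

Height above start = (-14.04 − (-40)) / 5.9 = 4.4 km
Altitude = 1500 m + 4400 m = 5900 m

5.9 km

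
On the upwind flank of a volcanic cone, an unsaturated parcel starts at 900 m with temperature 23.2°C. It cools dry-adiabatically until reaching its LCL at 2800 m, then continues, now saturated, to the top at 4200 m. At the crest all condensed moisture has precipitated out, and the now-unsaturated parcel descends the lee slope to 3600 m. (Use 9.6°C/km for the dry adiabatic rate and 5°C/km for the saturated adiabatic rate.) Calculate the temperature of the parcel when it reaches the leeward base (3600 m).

3.72°C

900–2800 m, dry: Δz = 1.9 km ⇒ ΔT = -18.24°C; T = 4.96°C
2800–4200 m, saturated: Δz = 1.4 km ⇒ ΔT = -7°C; T = -2.04°C
4200–3600 m, dry descent: Δz = 0.6 km ⇒ ΔT = +5.76°C; T = 3.72°C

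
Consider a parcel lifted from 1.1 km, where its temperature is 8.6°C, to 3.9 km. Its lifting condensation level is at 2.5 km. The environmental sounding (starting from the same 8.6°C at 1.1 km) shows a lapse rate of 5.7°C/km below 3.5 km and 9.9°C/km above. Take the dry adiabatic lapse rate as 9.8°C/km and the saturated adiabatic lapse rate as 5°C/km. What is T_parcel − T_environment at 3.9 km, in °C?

Parcel:
  From 1100 m to 2500 m (dry): cools by 9.8 × 1.4 = 13.72°C, giving -5.12°C.
  From 2500 m to 3900 m (saturated): cools by 5 × 1.4 = 7°C, giving -12.12°C.
Environment:
  From 1100 m to 3500 m (environment, lower layer): cools by 5.7 × 2.4 = 13.68°C, giving -5.08°C.
  From 3500 m to 3900 m (environment, upper layer): cools by 9.9 × 0.4 = 3.96°C, giving -9.04°C.
T_parcel − T_env = -12.12 − (-9.04) = -3.08°C

-3.08°C (parcel cooler than environment)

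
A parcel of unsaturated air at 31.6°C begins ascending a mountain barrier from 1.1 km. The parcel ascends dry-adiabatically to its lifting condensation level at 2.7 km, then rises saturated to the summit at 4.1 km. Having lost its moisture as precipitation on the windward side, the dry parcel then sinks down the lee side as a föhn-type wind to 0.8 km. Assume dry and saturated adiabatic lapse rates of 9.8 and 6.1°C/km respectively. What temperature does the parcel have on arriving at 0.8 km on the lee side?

1100 → 2700 m (dry, 9.8°C/km): ΔT = -9.8 × 1.6 = -15.68°C → T = 15.92°C
2700 → 4100 m (saturated, 6.1°C/km): ΔT = -6.1 × 1.4 = -8.54°C → T = 7.38°C
4100 → 800 m (dry descent, 9.8°C/km): ΔT = +9.8 × 3.3 = +32.34°C → T = 39.72°C

39.72°C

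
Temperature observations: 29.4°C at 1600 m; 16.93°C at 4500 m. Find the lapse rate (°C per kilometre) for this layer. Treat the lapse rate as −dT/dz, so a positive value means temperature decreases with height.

4.3°C/km

Γ = −ΔT/Δz = (29.4 − 16.93) / (4500 − 1600) m
  = 12.47°C / 2.9 km = 4.3°C/km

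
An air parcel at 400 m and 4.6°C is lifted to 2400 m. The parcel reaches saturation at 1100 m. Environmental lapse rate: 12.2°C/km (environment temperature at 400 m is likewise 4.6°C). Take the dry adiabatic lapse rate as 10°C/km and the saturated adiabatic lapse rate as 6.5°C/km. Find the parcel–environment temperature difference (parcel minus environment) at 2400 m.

Parcel:
  400 → 1100 m (dry, 10°C/km): ΔT = -10 × 0.7 = -7°C → T = -2.4°C
  1100 → 2400 m (saturated, 6.5°C/km): ΔT = -6.5 × 1.3 = -8.45°C → T = -10.85°C
Environment:
  400 → 2400 m (environment, 12.2°C/km): ΔT = -12.2 × 2 = -24.4°C → T = -19.8°C
T_parcel − T_env = -10.85 − (-19.8) = +8.95°C

+8.95°C (parcel warmer than environment)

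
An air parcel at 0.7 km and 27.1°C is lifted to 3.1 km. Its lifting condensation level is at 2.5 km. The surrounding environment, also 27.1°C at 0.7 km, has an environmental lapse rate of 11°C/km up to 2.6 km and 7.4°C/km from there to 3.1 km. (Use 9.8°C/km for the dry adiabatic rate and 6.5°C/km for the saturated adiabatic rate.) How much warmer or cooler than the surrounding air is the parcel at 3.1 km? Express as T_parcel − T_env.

Parcel:
  700–2500 m, dry: Δz = 1.8 km ⇒ ΔT = -17.64°C; T = 9.46°C
  2500–3100 m, saturated: Δz = 0.6 km ⇒ ΔT = -3.9°C; T = 5.56°C
Environment:
  700–2600 m, environment, lower layer: Δz = 1.9 km ⇒ ΔT = -20.9°C; T = 6.2°C
  2600–3100 m, environment, upper layer: Δz = 0.5 km ⇒ ΔT = -3.7°C; T = 2.5°C
T_parcel − T_env = 5.56 − 2.5 = +3.06°C

+3.06°C (parcel warmer than environment)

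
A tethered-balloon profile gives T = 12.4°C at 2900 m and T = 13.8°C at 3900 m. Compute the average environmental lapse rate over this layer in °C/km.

-1.4°C/km

Γ = −ΔT/Δz = (12.4 − 13.8) / (3900 − 2900) m
  = -1.4°C / 1 km = -1.4°C/km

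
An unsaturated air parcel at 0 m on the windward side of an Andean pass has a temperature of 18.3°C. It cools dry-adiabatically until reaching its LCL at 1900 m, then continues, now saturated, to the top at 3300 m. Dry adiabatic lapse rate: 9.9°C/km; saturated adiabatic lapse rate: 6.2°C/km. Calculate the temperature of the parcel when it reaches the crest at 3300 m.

0–1900 m, dry: Δz = 1.9 km ⇒ ΔT = -18.81°C; T = -0.51°C
1900–3300 m, saturated: Δz = 1.4 km ⇒ ΔT = -8.68°C; T = -9.19°C

-9.19°C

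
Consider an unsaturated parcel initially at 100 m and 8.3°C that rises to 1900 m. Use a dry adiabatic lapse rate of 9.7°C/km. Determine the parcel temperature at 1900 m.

-9.16°C

100–1900 m, dry adiabatic: Δz = 1.8 km ⇒ ΔT = -17.46°C; T = -9.16°C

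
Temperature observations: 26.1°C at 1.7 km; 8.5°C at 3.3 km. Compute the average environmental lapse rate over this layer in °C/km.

Γ = −ΔT/Δz = (26.1 − 8.5) / (3300 − 1700) m
  = 17.6°C / 1.6 km = 11°C/km

11°C/km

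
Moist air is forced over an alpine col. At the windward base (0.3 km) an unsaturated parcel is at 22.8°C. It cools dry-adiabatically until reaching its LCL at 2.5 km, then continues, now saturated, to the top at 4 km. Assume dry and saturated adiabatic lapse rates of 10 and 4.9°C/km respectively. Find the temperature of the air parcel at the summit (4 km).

300 → 2500 m (dry, 10°C/km): ΔT = -10 × 2.2 = -22°C → T = 0.8°C
2500 → 4000 m (saturated, 4.9°C/km): ΔT = -4.9 × 1.5 = -7.35°C → T = -6.55°C

-6.55°C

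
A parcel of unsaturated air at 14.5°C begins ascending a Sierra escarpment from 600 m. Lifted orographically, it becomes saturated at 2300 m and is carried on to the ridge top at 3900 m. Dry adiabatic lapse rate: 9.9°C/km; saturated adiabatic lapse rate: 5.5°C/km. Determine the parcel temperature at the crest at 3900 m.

600–2300 m, dry: Δz = 1.7 km ⇒ ΔT = -16.83°C; T = -2.33°C
2300–3900 m, saturated: Δz = 1.6 km ⇒ ΔT = -8.8°C; T = -11.13°C

-11.13°C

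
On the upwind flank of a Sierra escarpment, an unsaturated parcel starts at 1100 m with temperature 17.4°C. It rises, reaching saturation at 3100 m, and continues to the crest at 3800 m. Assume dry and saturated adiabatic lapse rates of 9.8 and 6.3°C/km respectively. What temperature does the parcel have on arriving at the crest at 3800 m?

1100–3100 m, dry: Δz = 2 km ⇒ ΔT = -19.6°C; T = -2.2°C
3100–3800 m, saturated: Δz = 0.7 km ⇒ ΔT = -4.41°C; T = -6.61°C

-6.61°C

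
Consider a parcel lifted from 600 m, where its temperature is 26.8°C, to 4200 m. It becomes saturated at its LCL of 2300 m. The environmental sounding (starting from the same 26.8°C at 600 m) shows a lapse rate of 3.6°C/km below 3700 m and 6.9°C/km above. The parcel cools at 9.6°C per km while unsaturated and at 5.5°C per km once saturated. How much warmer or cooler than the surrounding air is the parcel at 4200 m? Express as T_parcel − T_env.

-12.16°C (parcel cooler than environment)

Parcel:
  From 600 m to 2300 m (dry): cools by 9.6 × 1.7 = 16.32°C, giving 10.48°C.
  From 2300 m to 4200 m (saturated): cools by 5.5 × 1.9 = 10.45°C, giving 0.03°C.
Environment:
  From 600 m to 3700 m (environment, lower layer): cools by 3.6 × 3.1 = 11.16°C, giving 15.64°C.
  From 3700 m to 4200 m (environment, upper layer): cools by 6.9 × 0.5 = 3.45°C, giving 12.19°C.
T_parcel − T_env = 0.03 − 12.19 = -12.16°C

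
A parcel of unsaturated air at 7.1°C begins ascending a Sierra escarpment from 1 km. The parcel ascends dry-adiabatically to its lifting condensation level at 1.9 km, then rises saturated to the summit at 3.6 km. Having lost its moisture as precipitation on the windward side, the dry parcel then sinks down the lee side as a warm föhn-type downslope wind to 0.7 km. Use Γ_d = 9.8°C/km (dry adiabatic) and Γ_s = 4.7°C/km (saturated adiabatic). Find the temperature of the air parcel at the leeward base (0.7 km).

1000–1900 m, dry: Δz = 0.9 km ⇒ ΔT = -8.82°C; T = -1.72°C
1900–3600 m, saturated: Δz = 1.7 km ⇒ ΔT = -7.99°C; T = -9.71°C
3600–700 m, dry descent: Δz = 2.9 km ⇒ ΔT = +28.42°C; T = 18.71°C

18.71°C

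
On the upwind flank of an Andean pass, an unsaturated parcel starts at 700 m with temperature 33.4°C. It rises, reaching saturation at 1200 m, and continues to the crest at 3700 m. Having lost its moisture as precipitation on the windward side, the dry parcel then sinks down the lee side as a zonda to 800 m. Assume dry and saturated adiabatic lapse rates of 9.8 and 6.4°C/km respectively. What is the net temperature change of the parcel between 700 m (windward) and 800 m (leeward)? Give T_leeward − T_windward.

+7.52°C

From 700 m to 1200 m (dry): cools by 9.8 × 0.5 = 4.9°C, giving 28.5°C.
From 1200 m to 3700 m (saturated): cools by 6.4 × 2.5 = 16°C, giving 12.5°C.
From 3700 m to 800 m (dry descent): warms by 9.8 × 2.9 = 28.42°C, giving 40.92°C.
Net change vs windward start: 40.92 − 33.4 = +7.52°C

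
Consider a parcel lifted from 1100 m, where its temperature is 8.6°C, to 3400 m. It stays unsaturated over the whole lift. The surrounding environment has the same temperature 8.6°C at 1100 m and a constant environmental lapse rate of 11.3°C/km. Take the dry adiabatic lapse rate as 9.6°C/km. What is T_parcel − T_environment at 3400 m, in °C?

+3.91°C (parcel warmer than environment)

Parcel:
  1100 → 3400 m (dry, 9.6°C/km): ΔT = -9.6 × 2.3 = -22.08°C → T = -13.48°C
Environment:
  1100 → 3400 m (environment, 11.3°C/km): ΔT = -11.3 × 2.3 = -25.99°C → T = -17.39°C
T_parcel − T_env = -13.48 − (-17.39) = +3.91°C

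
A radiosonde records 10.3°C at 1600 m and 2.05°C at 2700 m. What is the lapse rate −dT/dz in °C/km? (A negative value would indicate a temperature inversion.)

7.5°C/km

Γ = −ΔT/Δz = (10.3 − 2.05) / (2700 − 1600) m
  = 8.25°C / 1.1 km = 7.5°C/km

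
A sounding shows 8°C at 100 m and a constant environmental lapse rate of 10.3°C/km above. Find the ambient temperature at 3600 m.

100 → 3600 m (environmental, 10.3°C/km): ΔT = -10.3 × 3.5 = -36.05°C → T = -28.05°C

-28.05°C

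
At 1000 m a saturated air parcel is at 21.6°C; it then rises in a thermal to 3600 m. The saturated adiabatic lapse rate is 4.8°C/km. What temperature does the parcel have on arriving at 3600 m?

9.12°C

1000 → 3600 m (saturated adiabatic, 4.8°C/km): ΔT = -4.8 × 2.6 = -12.48°C → T = 9.12°C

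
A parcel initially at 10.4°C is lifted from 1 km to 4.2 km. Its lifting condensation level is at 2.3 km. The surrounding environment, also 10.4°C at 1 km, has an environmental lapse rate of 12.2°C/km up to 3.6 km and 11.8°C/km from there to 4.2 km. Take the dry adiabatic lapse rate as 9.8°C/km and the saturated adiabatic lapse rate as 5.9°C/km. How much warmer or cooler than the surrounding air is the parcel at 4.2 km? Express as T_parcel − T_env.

Parcel:
  From 1000 m to 2300 m (dry): cools by 9.8 × 1.3 = 12.74°C, giving -2.34°C.
  From 2300 m to 4200 m (saturated): cools by 5.9 × 1.9 = 11.21°C, giving -13.55°C.
Environment:
  From 1000 m to 3600 m (environment, lower layer): cools by 12.2 × 2.6 = 31.72°C, giving -21.32°C.
  From 3600 m to 4200 m (environment, upper layer): cools by 11.8 × 0.6 = 7.08°C, giving -28.4°C.
T_parcel − T_env = -13.55 − (-28.4) = +14.85°C

+14.85°C (parcel warmer than environment)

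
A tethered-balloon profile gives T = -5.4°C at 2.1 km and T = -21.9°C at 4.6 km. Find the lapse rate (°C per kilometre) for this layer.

Γ = −ΔT/Δz = (-5.4 − (-21.9)) / (4600 − 2100) m
  = 16.5°C / 2.5 km = 6.6°C/km

6.6°C/km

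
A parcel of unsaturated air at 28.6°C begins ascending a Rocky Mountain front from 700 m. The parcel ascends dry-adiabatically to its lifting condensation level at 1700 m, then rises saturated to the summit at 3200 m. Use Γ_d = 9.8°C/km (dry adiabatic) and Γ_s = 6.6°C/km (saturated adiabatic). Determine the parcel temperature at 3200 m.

From 700 m to 1700 m (dry): cools by 9.8 × 1 = 9.8°C, giving 18.8°C.
From 1700 m to 3200 m (saturated): cools by 6.6 × 1.5 = 9.9°C, giving 8.9°C.

8.9°C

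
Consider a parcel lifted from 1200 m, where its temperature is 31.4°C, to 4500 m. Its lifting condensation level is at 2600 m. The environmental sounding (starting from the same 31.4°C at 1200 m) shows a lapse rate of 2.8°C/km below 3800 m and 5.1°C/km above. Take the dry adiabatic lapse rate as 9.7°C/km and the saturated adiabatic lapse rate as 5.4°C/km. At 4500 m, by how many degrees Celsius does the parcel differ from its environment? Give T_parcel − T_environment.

-12.99°C (parcel cooler than environment)

Parcel:
  1200–2600 m, dry: Δz = 1.4 km ⇒ ΔT = -13.58°C; T = 17.82°C
  2600–4500 m, saturated: Δz = 1.9 km ⇒ ΔT = -10.26°C; T = 7.56°C
Environment:
  1200–3800 m, environment, lower layer: Δz = 2.6 km ⇒ ΔT = -7.28°C; T = 24.12°C
  3800–4500 m, environment, upper layer: Δz = 0.7 km ⇒ ΔT = -3.57°C; T = 20.55°C
T_parcel − T_env = 7.56 − 20.55 = -12.99°C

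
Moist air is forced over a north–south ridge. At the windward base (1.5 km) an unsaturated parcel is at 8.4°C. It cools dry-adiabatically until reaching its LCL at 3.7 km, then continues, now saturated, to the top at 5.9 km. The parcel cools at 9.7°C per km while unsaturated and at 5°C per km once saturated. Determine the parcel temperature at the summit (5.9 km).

-23.94°C

From 1500 m to 3700 m (dry): cools by 9.7 × 2.2 = 21.34°C, giving -12.94°C.
From 3700 m to 5900 m (saturated): cools by 5 × 2.2 = 11°C, giving -23.94°C.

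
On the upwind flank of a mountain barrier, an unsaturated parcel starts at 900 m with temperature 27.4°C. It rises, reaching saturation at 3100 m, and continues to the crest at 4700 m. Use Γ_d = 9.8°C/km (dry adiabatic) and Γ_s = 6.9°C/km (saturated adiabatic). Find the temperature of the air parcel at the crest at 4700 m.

-5.2°C

900 → 3100 m (dry, 9.8°C/km): ΔT = -9.8 × 2.2 = -21.56°C → T = 5.84°C
3100 → 4700 m (saturated, 6.9°C/km): ΔT = -6.9 × 1.6 = -11.04°C → T = -5.2°C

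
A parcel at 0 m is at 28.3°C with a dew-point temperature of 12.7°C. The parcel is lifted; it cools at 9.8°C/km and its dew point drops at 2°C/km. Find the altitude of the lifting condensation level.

T and T_d converge at 9.8 − 2 = 7.8°C per km
Height above start = (28.3 − 12.7) / 7.8 = 2 km
LCL altitude = 0 m + 2000 m = 2000 m

2000 m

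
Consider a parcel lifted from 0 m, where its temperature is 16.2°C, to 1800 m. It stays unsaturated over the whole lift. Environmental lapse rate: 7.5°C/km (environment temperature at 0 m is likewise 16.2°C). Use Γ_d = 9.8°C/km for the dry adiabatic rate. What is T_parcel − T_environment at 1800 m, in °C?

Parcel:
  0–1800 m, dry: Δz = 1.8 km ⇒ ΔT = -17.64°C; T = -1.44°C
Environment:
  0–1800 m, environment: Δz = 1.8 km ⇒ ΔT = -13.5°C; T = 2.7°C
T_parcel − T_env = -1.44 − 2.7 = -4.14°C

-4.14°C (parcel cooler than environment)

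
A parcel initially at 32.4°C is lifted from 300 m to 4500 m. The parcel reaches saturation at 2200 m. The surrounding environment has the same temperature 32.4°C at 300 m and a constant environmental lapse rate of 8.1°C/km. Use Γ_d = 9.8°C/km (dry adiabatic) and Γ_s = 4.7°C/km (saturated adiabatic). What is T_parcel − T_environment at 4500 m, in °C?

+4.59°C (parcel warmer than environment)

Parcel:
  From 300 m to 2200 m (dry): cools by 9.8 × 1.9 = 18.62°C, giving 13.78°C.
  From 2200 m to 4500 m (saturated): cools by 4.7 × 2.3 = 10.81°C, giving 2.97°C.
Environment:
  From 300 m to 4500 m (environment): cools by 8.1 × 4.2 = 34.02°C, giving -1.62°C.
T_parcel − T_env = 2.97 − (-1.62) = +4.59°C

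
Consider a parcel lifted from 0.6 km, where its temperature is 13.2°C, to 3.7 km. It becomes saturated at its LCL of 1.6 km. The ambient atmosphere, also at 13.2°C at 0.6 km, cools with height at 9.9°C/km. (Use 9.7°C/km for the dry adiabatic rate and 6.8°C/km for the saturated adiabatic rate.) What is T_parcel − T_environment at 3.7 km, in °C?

Parcel:
  Dry to 1600 m: -9.7 × 1 km = -9.7°C, so T = 3.5°C.
  Saturated to 3700 m: -6.8 × 2.1 km = -14.28°C, so T = -10.78°C.
Environment:
  Environment to 3700 m: -9.9 × 3.1 km = -30.69°C, so T = -17.49°C.
T_parcel − T_env = -10.78 − (-17.49) = +6.71°C

+6.71°C (parcel warmer than environment)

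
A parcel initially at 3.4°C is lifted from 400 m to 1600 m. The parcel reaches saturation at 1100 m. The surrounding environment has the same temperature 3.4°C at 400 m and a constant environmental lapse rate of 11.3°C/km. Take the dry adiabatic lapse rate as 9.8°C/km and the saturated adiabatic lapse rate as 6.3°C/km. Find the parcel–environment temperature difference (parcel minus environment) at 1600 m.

Parcel:
  Dry to 1100 m: -9.8 × 0.7 km = -6.86°C, so T = -3.46°C.
  Saturated to 1600 m: -6.3 × 0.5 km = -3.15°C, so T = -6.61°C.
Environment:
  Environment to 1600 m: -11.3 × 1.2 km = -13.56°C, so T = -10.16°C.
T_parcel − T_env = -6.61 − (-10.16) = +3.55°C

+3.55°C (parcel warmer than environment)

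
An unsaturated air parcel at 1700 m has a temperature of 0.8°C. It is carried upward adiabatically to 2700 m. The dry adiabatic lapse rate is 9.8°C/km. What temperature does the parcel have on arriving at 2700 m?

-9°C

From 1700 m to 2700 m (dry adiabatic): cools by 9.8 × 1 = 9.8°C, giving -9°C.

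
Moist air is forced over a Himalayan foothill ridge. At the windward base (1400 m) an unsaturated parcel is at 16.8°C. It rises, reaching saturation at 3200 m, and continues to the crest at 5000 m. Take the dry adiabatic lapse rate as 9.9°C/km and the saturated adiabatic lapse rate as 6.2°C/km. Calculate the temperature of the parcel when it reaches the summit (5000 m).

-12.18°C

1400 → 3200 m (dry, 9.9°C/km): ΔT = -9.9 × 1.8 = -17.82°C → T = -1.02°C
3200 → 5000 m (saturated, 6.2°C/km): ΔT = -6.2 × 1.8 = -11.16°C → T = -12.18°C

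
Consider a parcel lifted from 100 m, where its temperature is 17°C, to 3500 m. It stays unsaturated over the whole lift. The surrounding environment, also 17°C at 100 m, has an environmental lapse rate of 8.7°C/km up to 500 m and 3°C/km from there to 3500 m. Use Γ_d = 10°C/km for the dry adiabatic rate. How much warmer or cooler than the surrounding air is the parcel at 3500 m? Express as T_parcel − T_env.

Parcel:
  100 → 3500 m (dry, 10°C/km): ΔT = -10 × 3.4 = -34°C → T = -17°C
Environment:
  100 → 500 m (environment, lower layer, 8.7°C/km): ΔT = -8.7 × 0.4 = -3.48°C → T = 13.52°C
  500 → 3500 m (environment, upper layer, 3°C/km): ΔT = -3 × 3 = -9°C → T = 4.52°C
T_parcel − T_env = -17 − 4.52 = -21.52°C

-21.52°C (parcel cooler than environment)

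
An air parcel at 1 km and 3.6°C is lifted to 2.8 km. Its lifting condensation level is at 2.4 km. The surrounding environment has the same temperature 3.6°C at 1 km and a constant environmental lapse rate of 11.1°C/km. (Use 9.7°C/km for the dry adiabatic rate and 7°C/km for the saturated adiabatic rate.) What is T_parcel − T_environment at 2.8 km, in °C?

Parcel:
  Dry to 2400 m: -9.7 × 1.4 km = -13.58°C, so T = -9.98°C.
  Saturated to 2800 m: -7 × 0.4 km = -2.8°C, so T = -12.78°C.
Environment:
  Environment to 2800 m: -11.1 × 1.8 km = -19.98°C, so T = -16.38°C.
T_parcel − T_env = -12.78 − (-16.38) = +3.6°C

+3.6°C (parcel warmer than environment)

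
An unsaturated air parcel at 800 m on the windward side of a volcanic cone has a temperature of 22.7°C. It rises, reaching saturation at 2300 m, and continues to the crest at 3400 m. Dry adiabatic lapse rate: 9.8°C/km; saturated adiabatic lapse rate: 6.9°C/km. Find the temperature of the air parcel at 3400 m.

0.41°C

From 800 m to 2300 m (dry): cools by 9.8 × 1.5 = 14.7°C, giving 8°C.
From 2300 m to 3400 m (saturated): cools by 6.9 × 1.1 = 7.59°C, giving 0.41°C.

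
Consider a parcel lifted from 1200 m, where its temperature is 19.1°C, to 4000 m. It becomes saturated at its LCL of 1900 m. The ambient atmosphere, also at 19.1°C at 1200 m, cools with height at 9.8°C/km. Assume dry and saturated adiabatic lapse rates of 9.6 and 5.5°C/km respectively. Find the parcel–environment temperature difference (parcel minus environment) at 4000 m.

+9.17°C (parcel warmer than environment)

Parcel:
  Dry to 1900 m: -9.6 × 0.7 km = -6.72°C, so T = 12.38°C.
  Saturated to 4000 m: -5.5 × 2.1 km = -11.55°C, so T = 0.83°C.
Environment:
  Environment to 4000 m: -9.8 × 2.8 km = -27.44°C, so T = -8.34°C.
T_parcel − T_env = 0.83 − (-8.34) = +9.17°C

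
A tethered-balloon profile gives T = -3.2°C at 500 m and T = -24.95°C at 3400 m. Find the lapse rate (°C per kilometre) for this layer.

Γ = −ΔT/Δz = (-3.2 − (-24.95)) / (3400 − 500) m
  = 21.75°C / 2.9 km = 7.5°C/km

7.5°C/km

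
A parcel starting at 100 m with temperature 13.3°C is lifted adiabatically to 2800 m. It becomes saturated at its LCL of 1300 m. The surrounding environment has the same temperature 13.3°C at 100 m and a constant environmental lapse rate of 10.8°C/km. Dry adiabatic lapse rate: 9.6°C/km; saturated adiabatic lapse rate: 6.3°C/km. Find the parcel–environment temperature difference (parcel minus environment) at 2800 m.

Parcel:
  100–1300 m, dry: Δz = 1.2 km ⇒ ΔT = -11.52°C; T = 1.78°C
  1300–2800 m, saturated: Δz = 1.5 km ⇒ ΔT = -9.45°C; T = -7.67°C
Environment:
  100–2800 m, environment: Δz = 2.7 km ⇒ ΔT = -29.16°C; T = -15.86°C
T_parcel − T_env = -7.67 − (-15.86) = +8.19°C

+8.19°C (parcel warmer than environment)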